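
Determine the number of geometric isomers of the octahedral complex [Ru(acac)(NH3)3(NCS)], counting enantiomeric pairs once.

The six octahedral sites form three mutually perpendicular trans pairs.
Each acac is bidentate and must span two cis positions.
Systematic placement gives 2 geometric isomers: NH3 fac; NH3 mer.

2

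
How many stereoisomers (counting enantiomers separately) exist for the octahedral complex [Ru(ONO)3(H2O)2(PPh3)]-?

3

An octahedron has six vertices in three trans pairs; every non-trans pair is cis.
Working through the distinct placements yields 3 geometric isomers: ONO mer, H2O trans; ONO fac, H2O cis; ONO mer, H2O cis.
Each arrangement has an internal mirror plane or centre of symmetry, so none is chiral.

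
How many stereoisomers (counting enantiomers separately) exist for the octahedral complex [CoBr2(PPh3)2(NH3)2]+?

6

In an octahedral complex each vertex has one trans partner and four cis neighbours.
Systematic placement gives 5 geometric isomers: Br trans, PPh3 trans, NH3 trans; Br trans, PPh3 cis, NH3 cis; Br cis, PPh3 trans, NH3 cis; Br cis, PPh3 cis, NH3 cis (chiral); Br cis, PPh3 cis, NH3 trans.
One of these lacks any improper symmetry element and so occurs as an enantiomeric pair, giving 5 + 1 = 6 stereoisomers in total.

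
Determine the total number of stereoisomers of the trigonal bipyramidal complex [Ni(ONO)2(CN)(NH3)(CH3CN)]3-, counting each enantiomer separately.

A trigonal bipyramid has two axial and three equatorial sites, which are chemically inequivalent.
Systematic enumeration (placing each ligand type in turn and discarding arrangements equivalent by rotation or reflection) gives 7 geometric isomers.
Of these, 3 lack any improper symmetry element and so occur as enantiomeric pairs, giving 7 + 3 = 10 stereoisomers in total.

10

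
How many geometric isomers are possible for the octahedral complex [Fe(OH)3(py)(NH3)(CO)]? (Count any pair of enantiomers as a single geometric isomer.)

In an octahedral complex each vertex has one trans partner and four cis neighbours.
Working through the distinct placements yields 4 geometric isomers: OH mer (3 arrangements); OH fac (chiral).

4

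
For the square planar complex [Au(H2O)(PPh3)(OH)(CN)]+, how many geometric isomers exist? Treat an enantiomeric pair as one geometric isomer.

3

A square has two trans pairs of vertices; adjacent vertices are cis.
Working through the distinct placements yields 3 geometric isomers: (CN/OH trans, H2O/PPh3 trans); (CN/PPh3 trans, H2O/OH trans); (CN/H2O trans, OH/PPh3 trans).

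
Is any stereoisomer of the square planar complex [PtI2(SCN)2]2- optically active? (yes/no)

A square has two trans pairs of vertices; adjacent vertices are cis.
There are 2 geometric isomers: I cis; I trans.
Each arrangement has an internal mirror plane or centre of symmetry, so none is chiral.

no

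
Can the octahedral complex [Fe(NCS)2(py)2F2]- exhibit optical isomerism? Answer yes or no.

yes

In an octahedral complex each vertex has one trans partner and four cis neighbours.
Systematic placement gives 5 geometric isomers: NCS trans, py trans, F trans; NCS cis, py cis, F trans; NCS cis, py trans, F cis; NCS cis, py cis, F cis (chiral); NCS trans, py cis, F cis.
One of these lacks any improper symmetry element and so occurs as an enantiomeric pair, giving 5 + 1 = 6 stereoisomers in total.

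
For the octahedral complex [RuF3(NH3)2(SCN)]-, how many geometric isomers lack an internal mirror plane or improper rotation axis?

An octahedron has six vertices in three trans pairs; every non-trans pair is cis.
The distinct arrangements are (3 in all): F mer, NH3 cis; F mer, NH3 trans; F fac, NH3 cis.
Each arrangement has an internal mirror plane or centre of symmetry, so none is chiral.

0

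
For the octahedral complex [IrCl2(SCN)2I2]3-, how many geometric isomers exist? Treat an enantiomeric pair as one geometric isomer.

5

An octahedron has six vertices in three trans pairs; every non-trans pair is cis.
There are 5 geometric isomers: Cl trans, SCN trans, I trans; Cl trans, SCN cis, I cis; Cl cis, SCN trans, I cis; Cl cis, SCN cis, I cis (chiral); Cl cis, SCN cis, I trans.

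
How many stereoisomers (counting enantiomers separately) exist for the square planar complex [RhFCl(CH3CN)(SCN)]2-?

3

In a square planar complex each vertex has one trans partner and two cis neighbours.
Working through the distinct placements yields 3 geometric isomers: (CH3CN/F trans, Cl/SCN trans); (CH3CN/SCN trans, Cl/F trans); (CH3CN/Cl trans, F/SCN trans).
Each arrangement has an internal mirror plane or centre of symmetry, so none is chiral.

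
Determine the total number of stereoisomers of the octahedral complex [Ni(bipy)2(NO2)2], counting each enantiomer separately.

3

An octahedron has six vertices in three trans pairs; every non-trans pair is cis.
Each bipy is bidentate and must span two cis positions.
There are 2 geometric isomers: NO2 trans; NO2 cis (chiral).
One of these lacks any improper symmetry element and so occurs as an enantiomeric pair, giving 2 + 1 = 3 stereoisomers in total.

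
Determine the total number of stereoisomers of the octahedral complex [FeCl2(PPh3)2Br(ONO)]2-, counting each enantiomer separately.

The six octahedral sites form three mutually perpendicular trans pairs.
Working through the distinct placements yields 6 geometric isomers: Cl cis, PPh3 trans; Cl cis, PPh3 cis (3 arrangements, 2 chiral); Cl trans, PPh3 trans; Cl trans, PPh3 cis.
Of these, 2 lack any improper symmetry element and so occur as enantiomeric pairs, giving 6 + 2 = 8 stereoisomers in total.

8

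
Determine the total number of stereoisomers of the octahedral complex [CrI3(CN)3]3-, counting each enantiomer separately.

An octahedron has six vertices in three trans pairs; every non-trans pair is cis.
Working through the distinct placements yields 2 geometric isomers: I mer; I fac.
Each arrangement has an internal mirror plane or centre of symmetry, so none is chiral.

2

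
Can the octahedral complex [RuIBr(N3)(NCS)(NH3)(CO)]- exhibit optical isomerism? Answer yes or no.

In an octahedral complex each vertex has one trans partner and four cis neighbours.
Exhaustive case analysis gives 15 geometric isomers.
Of these, 15 lack any improper symmetry element and so occur as enantiomeric pairs, giving 15 + 15 = 30 stereoisomers in total.

yes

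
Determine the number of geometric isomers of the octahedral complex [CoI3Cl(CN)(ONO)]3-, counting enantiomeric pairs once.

In an octahedral complex each vertex has one trans partner and four cis neighbours.
There are 4 geometric isomers: I mer (3 arrangements); I fac (chiral).

4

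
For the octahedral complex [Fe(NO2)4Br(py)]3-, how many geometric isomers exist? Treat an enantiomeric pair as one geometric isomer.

In an octahedral complex each vertex has one trans partner and four cis neighbours.
Working through the distinct placements yields 2 geometric isomers: Br and py mutually cis; Br and py mutually trans.

2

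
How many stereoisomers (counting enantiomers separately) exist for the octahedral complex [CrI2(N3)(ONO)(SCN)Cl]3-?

15

The six octahedral sites form three mutually perpendicular trans pairs.
Exhaustive case analysis gives 9 geometric isomers.
Of these, 6 lack any improper symmetry element and so occur as enantiomeric pairs, giving 9 + 6 = 15 stereoisomers in total.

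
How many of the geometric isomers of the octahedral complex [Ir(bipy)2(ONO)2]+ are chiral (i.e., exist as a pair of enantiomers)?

1

In an octahedral complex each vertex has one trans partner and four cis neighbours.
Each bipy is bidentate and must span two cis positions.
Working through the distinct placements yields 2 geometric isomers: ONO trans; ONO cis (chiral).
One of these lacks any improper symmetry element and so occurs as an enantiomeric pair, giving 2 + 1 = 3 stereoisomers in total.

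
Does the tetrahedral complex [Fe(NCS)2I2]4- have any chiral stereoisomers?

no

All four vertices of a tetrahedron are equivalent and mutually adjacent, so cis/trans isomerism cannot arise.
Only one geometric arrangement is possible.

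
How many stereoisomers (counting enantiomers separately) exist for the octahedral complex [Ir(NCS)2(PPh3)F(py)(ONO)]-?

Exhaustive case analysis gives 9 geometric isomers.
Of these, 6 lack any improper symmetry element and so occur as enantiomeric pairs, giving 9 + 6 = 15 stereoisomers in total.

15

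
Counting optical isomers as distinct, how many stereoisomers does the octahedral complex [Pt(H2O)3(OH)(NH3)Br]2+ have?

An octahedron has six vertices in three trans pairs; every non-trans pair is cis.
Systematic placement gives 4 geometric isomers: H2O mer (3 arrangements); H2O fac (chiral).
One of these lacks any improper symmetry element and so occurs as an enantiomeric pair, giving 4 + 1 = 5 stereoisomers in total.

5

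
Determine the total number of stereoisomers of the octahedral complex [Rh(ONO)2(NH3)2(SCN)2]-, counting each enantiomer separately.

In an octahedral complex each vertex has one trans partner and four cis neighbours.
Working through the distinct placements yields 5 geometric isomers: ONO trans, NH3 trans, SCN trans; ONO cis, NH3 trans, SCN cis; ONO cis, NH3 cis, SCN trans; ONO cis, NH3 cis, SCN cis (chiral); ONO trans, NH3 cis, SCN cis.
One of these lacks any improper symmetry element and so occurs as an enantiomeric pair, giving 5 + 1 = 6 stereoisomers in total.

6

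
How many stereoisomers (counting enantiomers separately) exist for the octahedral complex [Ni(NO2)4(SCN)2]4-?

2

An octahedron has six vertices in three trans pairs; every non-trans pair is cis.
The distinct arrangements are (2 in all): SCN trans; SCN cis.
Each arrangement has an internal mirror plane or centre of symmetry, so none is chiral.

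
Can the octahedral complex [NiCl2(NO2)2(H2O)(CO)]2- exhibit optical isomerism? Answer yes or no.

yes

In an octahedral complex each vertex has one trans partner and four cis neighbours.
There are 6 geometric isomers: Cl cis, NO2 trans; Cl cis, NO2 cis (3 arrangements, 2 chiral); Cl trans, NO2 trans; Cl trans, NO2 cis.
Of these, 2 lack any improper symmetry element and so occur as enantiomeric pairs, giving 6 + 2 = 8 stereoisomers in total.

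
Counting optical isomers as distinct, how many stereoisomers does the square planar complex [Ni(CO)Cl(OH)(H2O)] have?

3

A square has two trans pairs of vertices; adjacent vertices are cis.
There are 3 geometric isomers: (CO/H2O trans, Cl/OH trans); (CO/OH trans, Cl/H2O trans); (CO/Cl trans, H2O/OH trans).
Each arrangement has an internal mirror plane or centre of symmetry, so none is chiral.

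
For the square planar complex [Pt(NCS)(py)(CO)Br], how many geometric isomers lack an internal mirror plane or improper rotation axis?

Systematic placement gives 3 geometric isomers: (Br/NCS trans, CO/py trans); (Br/py trans, CO/NCS trans); (Br/CO trans, NCS/py trans).
Each arrangement has an internal mirror plane or centre of symmetry, so none is chiral.

0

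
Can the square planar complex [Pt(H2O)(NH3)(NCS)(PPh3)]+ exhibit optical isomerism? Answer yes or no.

A square has two trans pairs of vertices; adjacent vertices are cis.
There are 3 geometric isomers: (H2O/NH3 trans, NCS/PPh3 trans); (H2O/PPh3 trans, NCS/NH3 trans); (H2O/NCS trans, NH3/PPh3 trans).
Each arrangement has an internal mirror plane or centre of symmetry, so none is chiral.

no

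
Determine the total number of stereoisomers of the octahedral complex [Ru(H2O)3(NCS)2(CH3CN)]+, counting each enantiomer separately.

3

Systematic placement gives 3 geometric isomers: H2O mer, NCS trans; H2O fac, NCS cis; H2O mer, NCS cis.
Each arrangement has an internal mirror plane or centre of symmetry, so none is chiral.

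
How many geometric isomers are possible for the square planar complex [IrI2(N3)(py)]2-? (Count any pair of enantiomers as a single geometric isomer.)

A square has two trans pairs of vertices; adjacent vertices are cis.
The distinct arrangements are (2 in all): I cis; I trans.

2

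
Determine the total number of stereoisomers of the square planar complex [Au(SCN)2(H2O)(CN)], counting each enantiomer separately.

In a square planar complex each vertex has one trans partner and two cis neighbours.
Systematic placement gives 2 geometric isomers: SCN cis; SCN trans.
Each arrangement has an internal mirror plane or centre of symmetry, so none is chiral.

2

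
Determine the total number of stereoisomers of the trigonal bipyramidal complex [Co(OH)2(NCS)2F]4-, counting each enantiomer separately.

Systematic enumeration (placing each ligand type in turn and discarding arrangements equivalent by rotation or reflection) gives 5 geometric isomers.
One of these lacks any improper symmetry element and so occurs as an enantiomeric pair, giving 5 + 1 = 6 stereoisomers in total.

6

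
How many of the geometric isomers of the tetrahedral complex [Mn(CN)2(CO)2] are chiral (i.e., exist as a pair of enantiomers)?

0

In a tetrahedral complex all four positions are equivalent and every pair of ligands is adjacent — there is no cis/trans distinction.
Only one geometric arrangement is possible.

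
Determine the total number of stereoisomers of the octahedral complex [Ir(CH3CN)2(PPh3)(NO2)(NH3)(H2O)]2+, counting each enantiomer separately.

15

The six octahedral sites form three mutually perpendicular trans pairs.
Placing the ligands in turn and identifying arrangements related by rotation or reflection leaves 9 distinct geometric isomers.
Of these, 6 lack any improper symmetry element and so occur as enantiomeric pairs, giving 9 + 6 = 15 stereoisomers in total.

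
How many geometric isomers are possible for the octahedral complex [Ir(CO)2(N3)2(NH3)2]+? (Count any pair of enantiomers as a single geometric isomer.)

5

There are 5 geometric isomers: CO trans, N3 trans, NH3 trans; CO trans, N3 cis, NH3 cis; CO cis, N3 cis, NH3 trans; CO cis, N3 cis, NH3 cis (chiral); CO cis, N3 trans, NH3 cis.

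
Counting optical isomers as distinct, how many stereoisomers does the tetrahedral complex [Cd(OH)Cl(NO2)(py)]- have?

In a tetrahedral complex all four positions are equivalent and every pair of ligands is adjacent — there is no cis/trans distinction.
Only one geometric arrangement is possible; it has no improper symmetry element, so it exists as a pair of enantiomers (2 stereoisomers).

2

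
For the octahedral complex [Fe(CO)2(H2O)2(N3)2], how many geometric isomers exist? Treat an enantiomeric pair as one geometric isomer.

An octahedron has six vertices in three trans pairs; every non-trans pair is cis.
Working through the distinct placements yields 5 geometric isomers: CO trans, H2O trans, N3 trans; CO trans, H2O cis, N3 cis; CO cis, H2O cis, N3 trans; CO cis, H2O cis, N3 cis (chiral); CO cis, H2O trans, N3 cis.

5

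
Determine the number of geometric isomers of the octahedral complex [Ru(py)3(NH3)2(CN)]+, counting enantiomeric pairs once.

3

In an octahedral complex each vertex has one trans partner and four cis neighbours.
Working through the distinct placements yields 3 geometric isomers: py mer, NH3 cis; py mer, NH3 trans; py fac, NH3 cis.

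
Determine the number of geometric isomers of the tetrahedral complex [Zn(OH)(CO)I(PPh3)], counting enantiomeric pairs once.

In a tetrahedral complex all four positions are equivalent and every pair of ligands is adjacent — there is no cis/trans distinction.
Only one geometric arrangement is possible; it has no improper symmetry element, so it exists as a pair of enantiomers (2 stereoisomers).

1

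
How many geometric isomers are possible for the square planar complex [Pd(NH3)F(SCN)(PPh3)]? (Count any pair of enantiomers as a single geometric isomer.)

3

Working through the distinct placements yields 3 geometric isomers: (F/PPh3 trans, NH3/SCN trans); (F/SCN trans, NH3/PPh3 trans); (F/NH3 trans, PPh3/SCN trans).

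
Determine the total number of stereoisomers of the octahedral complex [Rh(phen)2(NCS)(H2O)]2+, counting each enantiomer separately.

In an octahedral complex each vertex has one trans partner and four cis neighbours.
Each phen is bidentate and must span two cis positions.
The distinct arrangements are (2 in all): NCS and H2O mutually trans; NCS and H2O mutually cis (chiral).
One of these lacks any improper symmetry element and so occurs as an enantiomeric pair, giving 2 + 1 = 3 stereoisomers in total.

3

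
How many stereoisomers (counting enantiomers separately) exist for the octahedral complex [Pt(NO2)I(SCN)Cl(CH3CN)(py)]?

30

The six octahedral sites form three mutually perpendicular trans pairs.
Placing the ligands in turn and identifying arrangements related by rotation or reflection leaves 15 distinct geometric isomers.
Of these, 15 lack any improper symmetry element and so occur as enantiomeric pairs, giving 15 + 15 = 30 stereoisomers in total.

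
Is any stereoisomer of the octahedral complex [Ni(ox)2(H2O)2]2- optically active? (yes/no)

An octahedron has six vertices in three trans pairs; every non-trans pair is cis.
Each ox is bidentate and must span two cis positions.
Systematic placement gives 2 geometric isomers: H2O trans; H2O cis (chiral).
One of these lacks any improper symmetry element and so occurs as an enantiomeric pair, giving 2 + 1 = 3 stereoisomers in total.

yes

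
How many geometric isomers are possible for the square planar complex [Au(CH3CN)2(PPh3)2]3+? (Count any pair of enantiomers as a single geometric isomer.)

2

A square has two trans pairs of vertices; adjacent vertices are cis.
Systematic placement gives 2 geometric isomers: CH3CN cis; CH3CN trans.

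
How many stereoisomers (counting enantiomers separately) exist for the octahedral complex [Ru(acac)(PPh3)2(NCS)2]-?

An octahedron has six vertices in three trans pairs; every non-trans pair is cis.
Each acac is bidentate and must span two cis positions.
There are 3 geometric isomers: PPh3 cis, NCS trans; PPh3 cis, NCS cis (chiral); PPh3 trans, NCS cis.
One of these lacks any improper symmetry element and so occurs as an enantiomeric pair, giving 3 + 1 = 4 stereoisomers in total.

4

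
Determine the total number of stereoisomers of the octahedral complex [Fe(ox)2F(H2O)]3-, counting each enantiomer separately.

3

An octahedron has six vertices in three trans pairs; every non-trans pair is cis.
Each ox is bidentate and must span two cis positions.
Working through the distinct placements yields 2 geometric isomers: F and H2O mutually trans; F and H2O mutually cis (chiral).
One of these lacks any improper symmetry element and so occurs as an enantiomeric pair, giving 2 + 1 = 3 stereoisomers in total.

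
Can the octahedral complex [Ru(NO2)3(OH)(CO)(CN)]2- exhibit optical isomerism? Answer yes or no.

yes

An octahedron has six vertices in three trans pairs; every non-trans pair is cis.
Working through the distinct placements yields 4 geometric isomers: NO2 mer (3 arrangements); NO2 fac (chiral).
One of these lacks any improper symmetry element and so occurs as an enantiomeric pair, giving 4 + 1 = 5 stereoisomers in total.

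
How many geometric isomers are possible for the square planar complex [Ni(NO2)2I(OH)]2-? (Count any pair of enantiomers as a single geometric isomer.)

2

In a square planar complex each vertex has one trans partner and two cis neighbours.
There are 2 geometric isomers: NO2 cis; NO2 trans.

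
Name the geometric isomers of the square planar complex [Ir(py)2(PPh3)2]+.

In a square planar complex each vertex has one trans partner and two cis neighbours.
Systematic placement gives 2 geometric isomers: py cis; py trans.

cis and trans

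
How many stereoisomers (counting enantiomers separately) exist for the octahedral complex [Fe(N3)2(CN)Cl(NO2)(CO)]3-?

15

An octahedron has six vertices in three trans pairs; every non-trans pair is cis.
Exhaustive case analysis gives 9 geometric isomers.
Of these, 6 lack any improper symmetry element and so occur as enantiomeric pairs, giving 9 + 6 = 15 stereoisomers in total.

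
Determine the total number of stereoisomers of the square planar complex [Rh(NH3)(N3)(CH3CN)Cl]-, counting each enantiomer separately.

The distinct arrangements are (3 in all): (CH3CN/N3 trans, Cl/NH3 trans); (CH3CN/NH3 trans, Cl/N3 trans); (CH3CN/Cl trans, N3/NH3 trans).
Each arrangement has an internal mirror plane or centre of symmetry, so none is chiral.

3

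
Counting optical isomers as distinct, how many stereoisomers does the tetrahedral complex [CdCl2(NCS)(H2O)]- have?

1

In a tetrahedral complex all four positions are equivalent and every pair of ligands is adjacent — there is no cis/trans distinction.
Only one geometric arrangement is possible.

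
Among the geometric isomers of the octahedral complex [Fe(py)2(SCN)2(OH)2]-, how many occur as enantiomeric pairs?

1

Working through the distinct placements yields 5 geometric isomers: py trans, SCN trans, OH trans; py cis, SCN cis, OH trans; py trans, SCN cis, OH cis; py cis, SCN cis, OH cis (chiral); py cis, SCN trans, OH cis.
One of these lacks any improper symmetry element and so occurs as an enantiomeric pair, giving 5 + 1 = 6 stereoisomers in total.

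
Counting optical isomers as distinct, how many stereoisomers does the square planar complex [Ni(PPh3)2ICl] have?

2

In a square planar complex each vertex has one trans partner and two cis neighbours.
Working through the distinct placements yields 2 geometric isomers: PPh3 cis; PPh3 trans.
Each arrangement has an internal mirror plane or centre of symmetry, so none is chiral.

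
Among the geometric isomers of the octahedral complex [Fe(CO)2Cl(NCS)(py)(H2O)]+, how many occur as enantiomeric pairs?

An octahedron has six vertices in three trans pairs; every non-trans pair is cis.
Placing the ligands in turn and identifying arrangements related by rotation or reflection leaves 9 distinct geometric isomers.
Of these, 6 lack any improper symmetry element and so occur as enantiomeric pairs, giving 9 + 6 = 15 stereoisomers in total.

6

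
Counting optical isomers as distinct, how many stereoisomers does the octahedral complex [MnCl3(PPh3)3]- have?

In an octahedral complex each vertex has one trans partner and four cis neighbours.
There are 2 geometric isomers: Cl mer; Cl fac.
Each arrangement has an internal mirror plane or centre of symmetry, so none is chiral.

2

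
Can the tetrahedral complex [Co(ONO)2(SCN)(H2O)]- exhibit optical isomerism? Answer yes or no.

All four vertices of a tetrahedron are equivalent and mutually adjacent, so cis/trans isomerism cannot arise.
Only one geometric arrangement is possible.

no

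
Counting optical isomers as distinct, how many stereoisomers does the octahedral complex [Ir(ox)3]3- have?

An octahedron has six vertices in three trans pairs; every non-trans pair is cis.
Each ox is bidentate and must span two cis positions.
Only one geometric arrangement is possible; it has no improper symmetry element, so it exists as a pair of enantiomers (2 stereoisomers).

2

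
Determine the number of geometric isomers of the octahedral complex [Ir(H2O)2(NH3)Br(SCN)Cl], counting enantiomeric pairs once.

In an octahedral complex each vertex has one trans partner and four cis neighbours.
Systematic enumeration (placing each ligand type in turn and discarding arrangements equivalent by rotation or reflection) gives 9 geometric isomers.

9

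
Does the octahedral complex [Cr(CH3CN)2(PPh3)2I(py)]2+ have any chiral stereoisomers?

yes

An octahedron has six vertices in three trans pairs; every non-trans pair is cis.
The distinct arrangements are (6 in all): CH3CN trans, PPh3 cis; CH3CN trans, PPh3 trans; CH3CN cis, PPh3 cis (3 arrangements, 2 chiral); CH3CN cis, PPh3 trans.
Of these, 2 lack any improper symmetry element and so occur as enantiomeric pairs, giving 6 + 2 = 8 stereoisomers in total.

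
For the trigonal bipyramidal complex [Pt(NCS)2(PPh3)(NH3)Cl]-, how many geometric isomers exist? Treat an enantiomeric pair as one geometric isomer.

7

Systematic enumeration (placing each ligand type in turn and discarding arrangements equivalent by rotation or reflection) gives 7 geometric isomers.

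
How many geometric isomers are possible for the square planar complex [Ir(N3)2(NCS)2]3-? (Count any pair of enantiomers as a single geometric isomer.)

2

In a square planar complex each vertex has one trans partner and two cis neighbours.
There are 2 geometric isomers: N3 cis; N3 trans.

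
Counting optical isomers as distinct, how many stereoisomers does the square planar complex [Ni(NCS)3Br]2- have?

A square has two trans pairs of vertices; adjacent vertices are cis.
Only one geometric arrangement is possible.

1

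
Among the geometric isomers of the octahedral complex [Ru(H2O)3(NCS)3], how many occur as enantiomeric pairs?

An octahedron has six vertices in three trans pairs; every non-trans pair is cis.
Working through the distinct placements yields 2 geometric isomers: H2O mer; H2O fac.
Each arrangement has an internal mirror plane or centre of symmetry, so none is chiral.

0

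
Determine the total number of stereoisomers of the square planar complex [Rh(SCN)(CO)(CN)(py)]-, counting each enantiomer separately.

3

A square has two trans pairs of vertices; adjacent vertices are cis.
Systematic placement gives 3 geometric isomers: (CN/SCN trans, CO/py trans); (CN/py trans, CO/SCN trans); (CN/CO trans, SCN/py trans).
Each arrangement has an internal mirror plane or centre of symmetry, so none is chiral.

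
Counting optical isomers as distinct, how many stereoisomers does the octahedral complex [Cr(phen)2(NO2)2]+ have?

Each phen is bidentate and must span two cis positions.
Systematic placement gives 2 geometric isomers: NO2 trans; NO2 cis (chiral).
One of these lacks any improper symmetry element and so occurs as an enantiomeric pair, giving 2 + 1 = 3 stereoisomers in total.

3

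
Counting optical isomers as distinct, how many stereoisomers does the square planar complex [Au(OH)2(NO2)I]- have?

2

In a square planar complex each vertex has one trans partner and two cis neighbours.
Working through the distinct placements yields 2 geometric isomers: OH cis; OH trans.
Each arrangement has an internal mirror plane or centre of symmetry, so none is chiral.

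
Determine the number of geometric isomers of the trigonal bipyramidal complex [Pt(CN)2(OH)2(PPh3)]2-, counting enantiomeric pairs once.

Exhaustive case analysis gives 5 geometric isomers.

5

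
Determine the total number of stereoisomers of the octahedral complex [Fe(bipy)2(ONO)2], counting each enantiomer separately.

The six octahedral sites form three mutually perpendicular trans pairs.
Each bipy is bidentate and must span two cis positions.
Systematic placement gives 2 geometric isomers: ONO trans; ONO cis (chiral).
One of these lacks any improper symmetry element and so occurs as an enantiomeric pair, giving 2 + 1 = 3 stereoisomers in total.

3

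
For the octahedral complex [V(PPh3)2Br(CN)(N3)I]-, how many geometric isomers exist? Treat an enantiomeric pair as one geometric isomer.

9

An octahedron has six vertices in three trans pairs; every non-trans pair is cis.
Systematic enumeration (placing each ligand type in turn and discarding arrangements equivalent by rotation or reflection) gives 9 geometric isomers.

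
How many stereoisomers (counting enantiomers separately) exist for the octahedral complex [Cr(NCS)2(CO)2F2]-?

In an octahedral complex each vertex has one trans partner and four cis neighbours.
There are 5 geometric isomers: NCS trans, CO trans, F trans; NCS cis, CO trans, F cis; NCS trans, CO cis, F cis; NCS cis, CO cis, F cis (chiral); NCS cis, CO cis, F trans.
One of these lacks any improper symmetry element and so occurs as an enantiomeric pair, giving 5 + 1 = 6 stereoisomers in total.

6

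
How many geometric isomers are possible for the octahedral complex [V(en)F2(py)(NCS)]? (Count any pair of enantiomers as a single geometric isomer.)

4

Each en is bidentate and must span two cis positions.
There are 4 geometric isomers: F trans; F cis (3 arrangements, 2 chiral).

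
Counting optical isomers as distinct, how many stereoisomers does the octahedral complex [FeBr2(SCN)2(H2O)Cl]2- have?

8

In an octahedral complex each vertex has one trans partner and four cis neighbours.
There are 6 geometric isomers: Br trans, SCN trans; Br trans, SCN cis; Br cis, SCN trans; Br cis, SCN cis (3 arrangements, 2 chiral).
Of these, 2 lack any improper symmetry element and so occur as enantiomeric pairs, giving 6 + 2 = 8 stereoisomers in total.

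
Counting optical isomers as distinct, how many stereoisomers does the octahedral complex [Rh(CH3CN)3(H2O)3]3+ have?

There are 2 geometric isomers: CH3CN mer; CH3CN fac.
Each arrangement has an internal mirror plane or centre of symmetry, so none is chiral.

2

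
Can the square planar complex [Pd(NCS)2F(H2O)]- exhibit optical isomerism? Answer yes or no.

no

In a square planar complex each vertex has one trans partner and two cis neighbours.
Working through the distinct placements yields 2 geometric isomers: NCS cis; NCS trans.
Each arrangement has an internal mirror plane or centre of symmetry, so none is chiral.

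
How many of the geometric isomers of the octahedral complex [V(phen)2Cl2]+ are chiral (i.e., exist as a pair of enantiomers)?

1

The six octahedral sites form three mutually perpendicular trans pairs.
Each phen is bidentate and must span two cis positions.
Working through the distinct placements yields 2 geometric isomers: Cl trans; Cl cis (chiral).
One of these lacks any improper symmetry element and so occurs as an enantiomeric pair, giving 2 + 1 = 3 stereoisomers in total.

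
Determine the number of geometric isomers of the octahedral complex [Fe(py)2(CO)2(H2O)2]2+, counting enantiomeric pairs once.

5

There are 5 geometric isomers: py trans, CO trans, H2O trans; py cis, CO trans, H2O cis; py trans, CO cis, H2O cis; py cis, CO cis, H2O cis (chiral); py cis, CO cis, H2O trans.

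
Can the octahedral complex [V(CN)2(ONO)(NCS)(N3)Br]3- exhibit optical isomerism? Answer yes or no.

Systematic enumeration (placing each ligand type in turn and discarding arrangements equivalent by rotation or reflection) gives 9 geometric isomers.
Of these, 6 lack any improper symmetry element and so occur as enantiomeric pairs, giving 9 + 6 = 15 stereoisomers in total.

yes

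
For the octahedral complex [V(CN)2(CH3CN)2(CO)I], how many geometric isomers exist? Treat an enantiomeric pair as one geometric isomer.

In an octahedral complex each vertex has one trans partner and four cis neighbours.
The distinct arrangements are (6 in all): CN trans, CH3CN trans; CN cis, CH3CN trans; CN cis, CH3CN cis (3 arrangements, 2 chiral); CN trans, CH3CN cis.

6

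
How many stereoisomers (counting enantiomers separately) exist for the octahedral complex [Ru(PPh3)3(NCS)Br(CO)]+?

5

The six octahedral sites form three mutually perpendicular trans pairs.
The distinct arrangements are (4 in all): PPh3 mer (3 arrangements); PPh3 fac (chiral).
One of these lacks any improper symmetry element and so occurs as an enantiomeric pair, giving 4 + 1 = 5 stereoisomers in total.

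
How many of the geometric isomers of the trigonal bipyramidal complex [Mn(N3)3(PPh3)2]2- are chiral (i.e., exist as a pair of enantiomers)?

A trigonal bipyramid has two axial and three equatorial sites, which are chemically inequivalent.
Systematic placement gives 3 geometric isomers: PPh3 both equatorial; PPh3 one axial, one equatorial; PPh3 both axial.
Each arrangement has an internal mirror plane or centre of symmetry, so none is chiral.

0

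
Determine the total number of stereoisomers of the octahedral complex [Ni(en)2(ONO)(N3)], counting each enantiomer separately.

In an octahedral complex each vertex has one trans partner and four cis neighbours.
Each en is bidentate and must span two cis positions.
Systematic placement gives 2 geometric isomers: ONO and N3 mutually trans; ONO and N3 mutually cis (chiral).
One of these lacks any improper symmetry element and so occurs as an enantiomeric pair, giving 2 + 1 = 3 stereoisomers in total.

3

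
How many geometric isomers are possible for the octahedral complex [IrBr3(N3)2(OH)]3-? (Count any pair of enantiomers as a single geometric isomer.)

In an octahedral complex each vertex has one trans partner and four cis neighbours.
Working through the distinct placements yields 3 geometric isomers: Br mer, N3 cis; Br mer, N3 trans; Br fac, N3 cis.

3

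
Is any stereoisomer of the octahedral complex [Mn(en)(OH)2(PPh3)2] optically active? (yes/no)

yes

An octahedron has six vertices in three trans pairs; every non-trans pair is cis.
Each en is bidentate and must span two cis positions.
Systematic placement gives 3 geometric isomers: OH trans, PPh3 cis; OH cis, PPh3 cis (chiral); OH cis, PPh3 trans.
One of these lacks any improper symmetry element and so occurs as an enantiomeric pair, giving 3 + 1 = 4 stereoisomers in total.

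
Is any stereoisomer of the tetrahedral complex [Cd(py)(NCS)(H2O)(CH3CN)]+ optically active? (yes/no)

All four vertices of a tetrahedron are equivalent and mutually adjacent, so cis/trans isomerism cannot arise.
Only one geometric arrangement is possible; it has no improper symmetry element, so it exists as a pair of enantiomers (2 stereoisomers).

yes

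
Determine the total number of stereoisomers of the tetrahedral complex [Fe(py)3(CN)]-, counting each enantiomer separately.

1

All four vertices of a tetrahedron are equivalent and mutually adjacent, so cis/trans isomerism cannot arise.
Only one geometric arrangement is possible.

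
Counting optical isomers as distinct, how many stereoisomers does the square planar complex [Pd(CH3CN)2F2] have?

2

There are 2 geometric isomers: CH3CN cis; CH3CN trans.
Each arrangement has an internal mirror plane or centre of symmetry, so none is chiral.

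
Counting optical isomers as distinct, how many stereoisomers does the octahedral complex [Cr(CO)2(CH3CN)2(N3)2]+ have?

6

An octahedron has six vertices in three trans pairs; every non-trans pair is cis.
There are 5 geometric isomers: CO trans, CH3CN trans, N3 trans; CO cis, CH3CN trans, N3 cis; CO cis, CH3CN cis, N3 trans; CO cis, CH3CN cis, N3 cis (chiral); CO trans, CH3CN cis, N3 cis.
One of these lacks any improper symmetry element and so occurs as an enantiomeric pair, giving 5 + 1 = 6 stereoisomers in total.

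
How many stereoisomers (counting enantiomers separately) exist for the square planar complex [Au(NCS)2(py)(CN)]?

2

In a square planar complex each vertex has one trans partner and two cis neighbours.
Systematic placement gives 2 geometric isomers: NCS cis; NCS trans.
Each arrangement has an internal mirror plane or centre of symmetry, so none is chiral.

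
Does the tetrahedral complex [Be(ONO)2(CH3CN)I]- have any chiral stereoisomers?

no

Only one geometric arrangement is possible.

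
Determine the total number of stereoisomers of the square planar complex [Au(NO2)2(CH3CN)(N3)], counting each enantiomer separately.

A square has two trans pairs of vertices; adjacent vertices are cis.
Systematic placement gives 2 geometric isomers: NO2 cis; NO2 trans.
Each arrangement has an internal mirror plane or centre of symmetry, so none is chiral.

2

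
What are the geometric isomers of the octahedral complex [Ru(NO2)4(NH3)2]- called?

Working through the distinct placements yields 2 geometric isomers: NH3 trans; NH3 cis.

cis and trans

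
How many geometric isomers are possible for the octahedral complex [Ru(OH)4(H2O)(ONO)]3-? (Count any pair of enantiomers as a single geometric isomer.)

2

Systematic placement gives 2 geometric isomers: H2O and ONO mutually cis; H2O and ONO mutually trans.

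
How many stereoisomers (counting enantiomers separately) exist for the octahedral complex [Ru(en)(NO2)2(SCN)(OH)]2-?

An octahedron has six vertices in three trans pairs; every non-trans pair is cis.
Each en is bidentate and must span two cis positions.
There are 4 geometric isomers: NO2 trans; NO2 cis (3 arrangements, 2 chiral).
Of these, 2 lack any improper symmetry element and so occur as enantiomeric pairs, giving 4 + 2 = 6 stereoisomers in total.

6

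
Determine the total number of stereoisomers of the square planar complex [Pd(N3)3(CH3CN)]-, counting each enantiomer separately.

1

Only one geometric arrangement is possible.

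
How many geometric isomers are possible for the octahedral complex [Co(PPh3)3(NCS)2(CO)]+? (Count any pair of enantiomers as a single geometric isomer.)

In an octahedral complex each vertex has one trans partner and four cis neighbours.
Systematic placement gives 3 geometric isomers: PPh3 mer, NCS cis; PPh3 mer, NCS trans; PPh3 fac, NCS cis.

3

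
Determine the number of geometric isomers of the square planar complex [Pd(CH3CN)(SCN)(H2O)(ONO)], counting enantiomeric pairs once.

3

A square has two trans pairs of vertices; adjacent vertices are cis.
Systematic placement gives 3 geometric isomers: (CH3CN/ONO trans, H2O/SCN trans); (CH3CN/SCN trans, H2O/ONO trans); (CH3CN/H2O trans, ONO/SCN trans).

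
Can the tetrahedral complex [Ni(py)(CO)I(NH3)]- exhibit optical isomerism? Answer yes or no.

All four vertices of a tetrahedron are equivalent and mutually adjacent, so cis/trans isomerism cannot arise.
Only one geometric arrangement is possible; it has no improper symmetry element, so it exists as a pair of enantiomers (2 stereoisomers).

yes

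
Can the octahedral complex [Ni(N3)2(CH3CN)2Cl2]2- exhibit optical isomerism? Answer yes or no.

yes

The six octahedral sites form three mutually perpendicular trans pairs.
Working through the distinct placements yields 5 geometric isomers: N3 trans, CH3CN trans, Cl trans; N3 cis, CH3CN trans, Cl cis; N3 trans, CH3CN cis, Cl cis; N3 cis, CH3CN cis, Cl cis (chiral); N3 cis, CH3CN cis, Cl trans.
One of these lacks any improper symmetry element and so occurs as an enantiomeric pair, giving 5 + 1 = 6 stereoisomers in total.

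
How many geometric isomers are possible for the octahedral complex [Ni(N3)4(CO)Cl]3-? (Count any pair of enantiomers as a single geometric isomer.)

There are 2 geometric isomers: CO and Cl mutually trans; CO and Cl mutually cis.

2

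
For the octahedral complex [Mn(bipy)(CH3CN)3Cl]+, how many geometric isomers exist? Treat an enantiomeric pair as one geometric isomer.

In an octahedral complex each vertex has one trans partner and four cis neighbours.
Each bipy is bidentate and must span two cis positions.
The distinct arrangements are (2 in all): CH3CN mer; CH3CN fac.

2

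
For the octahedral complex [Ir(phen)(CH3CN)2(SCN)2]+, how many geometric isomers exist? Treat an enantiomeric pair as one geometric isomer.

An octahedron has six vertices in three trans pairs; every non-trans pair is cis.
Each phen is bidentate and must span two cis positions.
Working through the distinct placements yields 3 geometric isomers: CH3CN trans, SCN cis; CH3CN cis, SCN cis (chiral); CH3CN cis, SCN trans.

3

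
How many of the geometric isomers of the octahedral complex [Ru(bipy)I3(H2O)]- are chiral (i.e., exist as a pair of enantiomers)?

0

In an octahedral complex each vertex has one trans partner and four cis neighbours.
Each bipy is bidentate and must span two cis positions.
The distinct arrangements are (2 in all): I fac; I mer.
Each arrangement has an internal mirror plane or centre of symmetry, so none is chiral.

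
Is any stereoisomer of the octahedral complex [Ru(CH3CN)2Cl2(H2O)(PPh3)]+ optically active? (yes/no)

yes

The six octahedral sites form three mutually perpendicular trans pairs.
Systematic placement gives 6 geometric isomers: CH3CN trans, Cl trans; CH3CN trans, Cl cis; CH3CN cis, Cl cis (3 arrangements, 2 chiral); CH3CN cis, Cl trans.
Of these, 2 lack any improper symmetry element and so occur as enantiomeric pairs, giving 6 + 2 = 8 stereoisomers in total.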